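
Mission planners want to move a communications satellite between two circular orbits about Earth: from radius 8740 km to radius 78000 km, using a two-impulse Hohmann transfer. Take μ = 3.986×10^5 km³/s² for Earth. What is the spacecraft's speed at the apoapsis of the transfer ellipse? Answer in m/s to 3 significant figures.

v = 1010 m/s

Transfer-ellipse semi-major axis a_t = (r₁ + r₂)/2 = (8740 + 78000)/2 = 43370 km.
The apoapsis of the transfer ellipse is at r = 78000 km.
From the vis-viva equation, v = √[μ(2/r − 1/a_t)] = 1.015 km/s.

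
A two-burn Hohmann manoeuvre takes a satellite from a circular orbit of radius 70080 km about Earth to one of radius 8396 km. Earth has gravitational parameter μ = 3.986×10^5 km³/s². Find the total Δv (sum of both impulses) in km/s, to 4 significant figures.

The Hohmann ellipse has a_t = (r₁ + r₂)/2 = 39238 km.
At r₁ the circular-orbit speed is v₁ = √(μ/r₁) = 2.385 km/s.
On the transfer ellipse at r₁, vis-viva equation gives v_a = √[μ(2/r₁ − 1/a_t)] = 1.103 km/s.
First burn Δv₁ = |v_a − v₁| = 1.282 km/s.
At r₂, v₂ = √(μ/r₂) = 6.890 km/s.
Transfer-orbit speed at r₂: v_p = √[μ(2/r₂ − 1/a_t)] = 9.208 km/s.
Second burn Δv₂ = |v₂ − v_p| = 2.318 km/s.
Δv = Δv₁ + Δv₂ = 1.282 + 2.318 = 3.600 km/s.

Δv = 3.600 km/s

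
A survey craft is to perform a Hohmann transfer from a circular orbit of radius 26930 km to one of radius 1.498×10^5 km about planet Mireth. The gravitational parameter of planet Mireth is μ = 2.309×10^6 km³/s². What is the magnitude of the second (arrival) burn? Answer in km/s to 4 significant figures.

Δv₂ = 1.759 km/s

The Hohmann ellipse has a_t = (r₁ + r₂)/2 = 88365 km.
On the circular orbit at r = 1.498×10^5 km, v_c = √(μ/r) = 3.926 km/s.
Vis-viva on the transfer ellipse at r = 1.498×10^5 km gives v_t = √[μ(2/r − 1/a_t)] = 2.167 km/s.
Δv₂ = |v_t − v_c| = |2.167 − 3.926| = 1.759 km/s.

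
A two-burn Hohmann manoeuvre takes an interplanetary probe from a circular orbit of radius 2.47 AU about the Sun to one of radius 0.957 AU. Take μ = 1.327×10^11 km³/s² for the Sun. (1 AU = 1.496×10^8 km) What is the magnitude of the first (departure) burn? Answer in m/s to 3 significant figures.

In km: r₁ = 2.47 × 1.496×10^8 = 3.69512×10^8 km; r₂ = 0.957 × 1.496×10^8 = 1.431672×10^8 km.
Semi-major axis of the transfer orbit: a_t = (3.69512×10^8 + 1.431672×10^8)/2 = 2.563396×10^8 km.
On the circular orbit at r = 3.69512×10^8 km, v_c = √(μ/r) = 18.9505 km/s.
Vis-viva on the transfer ellipse at r = 3.69512×10^8 km gives v_t = √[μ(2/r − 1/a_t)] = 14.1623 km/s.
Δv₁ = |v_t − v_c| = |14.1623 − 18.9505| = 4.788 km/s.

Δv₁ = 4790 m/s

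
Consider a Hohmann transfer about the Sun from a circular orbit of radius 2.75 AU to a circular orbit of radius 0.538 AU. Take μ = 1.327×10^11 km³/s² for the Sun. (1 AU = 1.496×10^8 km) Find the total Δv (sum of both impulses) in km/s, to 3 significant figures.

Δv = 19.6 km/s

In km: r₁ = 2.75 × 1.496×10^8 = 4.114×10^8 km; r₂ = 0.538 × 1.496×10^8 = 8.04848×10^7 km.
The Hohmann ellipse has a_t = (r₁ + r₂)/2 = 2.459424×10^8 km.
At r₁ the circular-orbit speed is v₁ = √(μ/r₁) = 17.960 km/s.
On the transfer ellipse at r₁, vis-viva gives v_a = √[μ(2/r₁ − 1/a_t)] = 10.274 km/s.
First burn Δv₁ = |v_a − v₁| = 7.686 km/s.
Circular speed at r₂: v₂ = √(μ/r₂) = 40.605 km/s.
Transfer-orbit speed at r₂: v_p = √[μ(2/r₂ − 1/a_t)] = 52.516 km/s.
Second burn Δv₂ = |v₂ − v_p| = 11.91 km/s.
Total Δv = Δv₁ + Δv₂ = 19.60 km/s.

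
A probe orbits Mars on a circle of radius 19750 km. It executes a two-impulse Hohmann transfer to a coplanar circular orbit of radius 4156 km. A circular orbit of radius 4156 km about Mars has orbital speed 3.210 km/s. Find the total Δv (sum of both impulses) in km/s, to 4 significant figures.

From the circular-orbit relation v² = μ/r at r = 4156 km: μ = v²r = (3.210)² × 4156 = 42823.8 km³/s².
Transfer-ellipse semi-major axis a_t = (r₁ + r₂)/2 = (19750 + 4156)/2 = 11953 km.
Circular speed at r₁: v₁ = √(μ/r₁) = √(42823.8/19750) = 1.4725 km/s.
Transfer-orbit speed at r₁ (vis-viva): v_a = √[μ(2/r₁ − 1/a_t)] = 0.86828 km/s.
First burn Δv₁ = |v_a − v₁| = 0.6042 km/s.
Circular speed at r₂: v₂ = √(μ/r₂) = 3.2100 km/s.
Transfer-orbit speed at r₂: v_p = √[μ(2/r₂ − 1/a_t)] = 4.1262 km/s.
Second burn Δv₂ = |v₂ − v_p| = 0.9162 km/s.
Total Δv = Δv₁ + Δv₂ = 1.520 km/s.

Δv = 1.520 km/s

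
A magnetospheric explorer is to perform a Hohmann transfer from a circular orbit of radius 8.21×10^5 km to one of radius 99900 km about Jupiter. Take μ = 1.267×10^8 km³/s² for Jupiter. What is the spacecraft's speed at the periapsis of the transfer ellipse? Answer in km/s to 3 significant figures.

v = 47.6 km/s

Transfer-ellipse semi-major axis a_t = (r₁ + r₂)/2 = (8.210×10^5 + 99900)/2 = 4.6045×10^5 km.
At periapsis, r = 99900 km.
Applying v² = μ(2/r − 1/a_t): v = 47.55 km/s.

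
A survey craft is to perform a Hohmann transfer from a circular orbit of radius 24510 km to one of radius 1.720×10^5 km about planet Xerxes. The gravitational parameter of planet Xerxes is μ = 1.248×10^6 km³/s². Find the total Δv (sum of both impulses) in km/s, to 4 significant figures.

Transfer-ellipse semi-major axis a_t = (r₁ + r₂)/2 = (24510 + 1.720×10^5)/2 = 98255 km.
At r₁ the circular-orbit speed is v₁ = √(μ/r₁) = 7.1357 km/s.
Transfer-orbit speed at r₁ (vis-viva equation): v_p = √[μ(2/r₁ − 1/a_t)] = 9.4411 km/s.
First burn Δv₁ = |v_p − v₁| = 2.3054 km/s.
At r₂, v₂ = √(μ/r₂) = 2.6937 km/s.
Transfer-orbit speed at r₂: v_a = √[μ(2/r₂ − 1/a_t)] = 1.3454 km/s.
Second burn Δv₂ = |v₂ − v_a| = 1.3483 km/s.
Δv = Δv₁ + Δv₂ = 2.3054 + 1.3483 = 3.654 km/s.

Δv = 3.654 km/s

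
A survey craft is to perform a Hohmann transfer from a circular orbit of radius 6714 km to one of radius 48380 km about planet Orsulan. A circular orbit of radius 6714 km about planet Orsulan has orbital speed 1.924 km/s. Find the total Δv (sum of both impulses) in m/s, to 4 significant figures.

From the circular-orbit relation v² = μ/r at r = 6714 km: μ = v²r = (1.924)² × 6714 = 24853.7 km³/s².
Transfer-ellipse semi-major axis a_t = (r₁ + r₂)/2 = (6714 + 48380)/2 = 27547 km.
At r₁ the circular-orbit speed is v₁ = √(μ/r₁) = 1.9240 km/s.
Transfer-orbit speed at r₁ (v² = μ(2/r − 1/a)): v_p = √[μ(2/r₁ − 1/a_t)] = 2.5498 km/s.
First burn Δv₁ = |v_p − v₁| = 0.6258 km/s.
Circular speed at r₂: v₂ = √(μ/r₂) = 0.7167 km/s.
Transfer-orbit speed at r₂: v_a = √[μ(2/r₂ − 1/a_t)] = 0.3538 km/s.
Second burn Δv₂ = |v₂ − v_a| = 0.3629 km/s.
Total Δv = Δv₁ + Δv₂ = 0.9887 km/s.

Δv = 988.7 m/s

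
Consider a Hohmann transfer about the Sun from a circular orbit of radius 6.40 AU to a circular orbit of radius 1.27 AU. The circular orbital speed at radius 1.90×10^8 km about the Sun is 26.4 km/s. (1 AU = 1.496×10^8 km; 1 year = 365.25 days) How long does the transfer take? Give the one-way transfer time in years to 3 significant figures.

From the circular-orbit relation v² = μ/r at r = 1.90×10^8 km: μ = v²r = (26.4)² × 1.90×10^8 = 1.32422×10^11 km³/s².
In km: r₁ = 6.40 × 1.496×10^8 = 9.5744×10^8 km; r₂ = 1.27 × 1.496×10^8 = 1.89992×10^8 km.
The Hohmann ellipse has a_t = (r₁ + r₂)/2 = 5.73716×10^8 km.
Transfer time t = π√(a_t³/μ) = π√((5.73716×10^8)³ / 1.32422×10^11) = 1.186×10^8 s.
Converting: 1.186×10^8 s ÷ 3.15576×10^7 s/year (365.25 × 86400) = 3.76 years.

t = 3.76 years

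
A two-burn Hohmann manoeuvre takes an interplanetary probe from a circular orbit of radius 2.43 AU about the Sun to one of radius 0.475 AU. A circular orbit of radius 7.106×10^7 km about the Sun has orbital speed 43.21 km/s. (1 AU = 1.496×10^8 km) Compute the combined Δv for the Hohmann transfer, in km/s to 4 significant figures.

From the circular-orbit relation v² = μ/r at r = 7.106×10^7 km: μ = v²r = (43.21)² × 7.106×10^7 = 1.32676×10^11 km³/s².
In km: r₁ = 2.43 × 1.496×10^8 = 3.63528×10^8 km; r₂ = 0.475 × 1.496×10^8 = 7.106×10^7 km.
The Hohmann ellipse has a_t = (r₁ + r₂)/2 = 2.17294×10^8 km.
At r₁ the circular-orbit speed is v₁ = √(μ/r₁) = 19.104 km/s.
Transfer-orbit speed at r₁ (vis-viva): v_a = √[μ(2/r₁ − 1/a_t)] = 10.925 km/s.
First burn Δv₁ = |v_a − v₁| = 8.179 km/s.
Circular speed at r₂: v₂ = √(μ/r₂) = 43.21 km/s.
Transfer-orbit speed at r₂: v_p = √[μ(2/r₂ − 1/a_t)] = 55.89 km/s.
Second burn Δv₂ = |v₂ − v_p| = 12.68 km/s.
Total Δv = Δv₁ + Δv₂ = 20.86 km/s.

Δv = 20.86 km/s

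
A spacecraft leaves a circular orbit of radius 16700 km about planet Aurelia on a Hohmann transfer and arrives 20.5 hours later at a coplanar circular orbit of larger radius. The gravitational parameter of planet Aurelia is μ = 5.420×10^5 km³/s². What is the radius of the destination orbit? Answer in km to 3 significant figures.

Transfer time t = 20.5 hours = 73800 s, and t = π√(a_t³/μ).
So a_t = (μ t²/π²)^(1/3) = (5.420×10^5 × (73800)² / π²)^(1/3) = 66876 km.
Since a_t = (r₁ + r₂)/2, r₂ = 2a_t − r₁ = 2×66876 − 16700 = 1.17052×10^5 km.

r₂ = 1.17×10^5 km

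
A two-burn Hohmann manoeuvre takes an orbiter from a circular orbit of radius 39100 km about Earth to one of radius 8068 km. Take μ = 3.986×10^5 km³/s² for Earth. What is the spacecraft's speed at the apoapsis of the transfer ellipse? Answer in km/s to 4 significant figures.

v = 1.867 km/s

Semi-major axis of the transfer orbit: a_t = (39100 + 8068)/2 = 23584 km.
At apoapsis, r = 39100 km.
Applying v² = μ(2/r − 1/a_t): v = 1.867 km/s.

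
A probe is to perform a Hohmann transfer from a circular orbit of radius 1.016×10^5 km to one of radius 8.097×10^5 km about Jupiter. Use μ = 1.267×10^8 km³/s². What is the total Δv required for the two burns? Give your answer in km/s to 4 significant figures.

Semi-major axis of the transfer orbit: a_t = (1.016×10^5 + 8.097×10^5)/2 = 4.5565×10^5 km.
At r₁ the circular-orbit speed is v₁ = √(μ/r₁) = 35.31 km/s.
On the transfer ellipse at r₁, vis-viva equation gives v_p = √[μ(2/r₁ − 1/a_t)] = 47.07 km/s.
First burn Δv₁ = |v_p − v₁| = 11.76 km/s.
At r₂, v₂ = √(μ/r₂) = 12.509 km/s.
Transfer-orbit speed at r₂: v_a = √[μ(2/r₂ − 1/a_t)] = 5.9069 km/s.
Second burn Δv₂ = |v₂ − v_a| = 6.602 km/s.
Δv = Δv₁ + Δv₂ = 11.76 + 6.602 = 18.36 km/s.

Δv = 18.36 km/s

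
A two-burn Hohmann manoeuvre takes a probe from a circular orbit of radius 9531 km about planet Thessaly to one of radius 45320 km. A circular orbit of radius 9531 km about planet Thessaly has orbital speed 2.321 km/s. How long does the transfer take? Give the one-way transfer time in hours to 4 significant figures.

From the circular-orbit relation v² = μ/r at r = 9531 km: μ = v²r = (2.321)² × 9531 = 51343.9 km³/s².
Transfer-ellipse semi-major axis a_t = (r₁ + r₂)/2 = (9531 + 45320)/2 = 27425.5 km.
Half the transfer-orbit period gives t = π√(a_t³/μ) = 62970 s.
Converting: 62970 s ÷ 3600 s/hour = 17.49 hours.

t = 17.49 hours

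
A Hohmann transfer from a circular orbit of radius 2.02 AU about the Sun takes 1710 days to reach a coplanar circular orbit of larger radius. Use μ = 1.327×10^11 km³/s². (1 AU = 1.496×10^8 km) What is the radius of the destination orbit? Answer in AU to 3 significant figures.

In km: r₁ = 2.02 × 1.496×10^8 = 3.02192×10^8 km.
Transfer time t = 1710 days = 1.47744×10^8 s, and t = π√(a_t³/μ).
So a_t = (μ t²/π²)^(1/3) = (1.327×10^11 × (1.47744×10^8)² / π²)^(1/3) = 6.6455×10^8 km.
Since a_t = (r₁ + r₂)/2, r₂ = 2a_t − r₁ = 2×6.6455×10^8 − 3.02192×10^8 = 1.026908×10^9 km.
In AU: r₂ = 1.026908×10^9 / 1.496×10^8 = 6.86 AU.

r₂ = 6.86 AU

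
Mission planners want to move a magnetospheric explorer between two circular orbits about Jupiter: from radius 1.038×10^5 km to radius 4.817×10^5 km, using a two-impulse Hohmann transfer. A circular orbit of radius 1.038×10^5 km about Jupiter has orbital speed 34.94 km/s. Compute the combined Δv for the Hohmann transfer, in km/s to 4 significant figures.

Δv = 16.44 km/s

From the circular-orbit relation v² = μ/r at r = 1.038×10^5 km: μ = v²r = (34.94)² × 1.038×10^5 = 1.26719×10^8 km³/s².
Semi-major axis of the transfer orbit: a_t = (1.038×10^5 + 4.817×10^5)/2 = 2.9275×10^5 km.
At r₁ the circular-orbit speed is v₁ = √(μ/r₁) = 34.940 km/s.
On the transfer ellipse at r₁, v² = μ(2/r − 1/a) gives v_p = √[μ(2/r₁ − 1/a_t)] = 44.819 km/s.
First burn Δv₁ = |v_p − v₁| = 9.879 km/s.
At r₂, v₂ = √(μ/r₂) = 16.219 km/s.
Transfer-orbit speed at r₂: v_a = √[μ(2/r₂ − 1/a_t)] = 9.6579 km/s.
Second burn Δv₂ = |v₂ − v_a| = 6.561 km/s.
Total Δv = Δv₁ + Δv₂ = 16.44 km/s.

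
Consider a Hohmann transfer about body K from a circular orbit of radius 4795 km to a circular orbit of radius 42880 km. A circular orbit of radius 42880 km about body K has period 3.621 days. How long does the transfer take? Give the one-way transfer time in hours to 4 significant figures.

t = 18.01 hours

From Kepler's third law T² = 4π²r³/μ at r = 42880 km, T = 3.621 days = 3.621 × 86400 s = 3.128544×10^5 s: μ = 4π²r³/T² = 31800.9 km³/s².
Transfer-ellipse semi-major axis a_t = (r₁ + r₂)/2 = (4795 + 42880)/2 = 23837.5 km.
By Kepler's third law the transfer-orbit period is T = 2π√(a_t³/μ), so t = T/2 = 64840 s.
Converting: 64840 s ÷ 3600 s/hour = 18.01 hours.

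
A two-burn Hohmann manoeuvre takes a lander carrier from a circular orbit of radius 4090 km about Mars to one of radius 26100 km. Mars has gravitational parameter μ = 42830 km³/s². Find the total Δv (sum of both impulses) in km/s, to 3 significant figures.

Transfer-ellipse semi-major axis a_t = (r₁ + r₂)/2 = (4090 + 26100)/2 = 15095 km.
Circular speed at r₁: v₁ = √(μ/r₁) = √(42830/4090) = 3.236 km/s.
Transfer-orbit speed at r₁ (vis-viva equation): v_p = √[μ(2/r₁ − 1/a_t)] = 4.255 km/s.
First burn Δv₁ = |v_p − v₁| = 1.019 km/s.
At r₂, v₂ = √(μ/r₂) = 1.281 km/s.
Transfer-orbit speed at r₂: v_a = √[μ(2/r₂ − 1/a_t)] = 0.6668 km/s.
Second burn Δv₂ = |v₂ − v_a| = 0.6142 km/s.
Δv = Δv₁ + Δv₂ = 1.019 + 0.6142 = 1.633 km/s.

Δv = 1.63 km/s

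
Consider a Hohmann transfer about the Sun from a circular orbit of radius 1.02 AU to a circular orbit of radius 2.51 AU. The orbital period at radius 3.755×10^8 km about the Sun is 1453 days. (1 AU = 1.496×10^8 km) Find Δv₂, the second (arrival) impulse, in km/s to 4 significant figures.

Δv₂ = 4.507 km/s

From Kepler's third law T² = 4π²r³/μ at r = 3.755×10^8 km, T = 1453 days = 1453 × 86400 s = 1.255392×10^8 s: μ = 4π²r³/T² = 1.32627×10^11 km³/s².
In km: r₁ = 1.02 × 1.496×10^8 = 1.52592×10^8 km; r₂ = 2.51 × 1.496×10^8 = 3.75496×10^8 km.
The Hohmann ellipse has a_t = (r₁ + r₂)/2 = 2.64044×10^8 km.
Circular speed at r = 3.75496×10^8 km: v_c = √(μ/r) = 18.794 km/s.
Vis-viva on the transfer ellipse at r = 3.75496×10^8 km gives v_t = √[μ(2/r − 1/a_t)] = 14.287 km/s.
Δv₂ = |v_t − v_c| = |14.287 − 18.794| = 4.507 km/s.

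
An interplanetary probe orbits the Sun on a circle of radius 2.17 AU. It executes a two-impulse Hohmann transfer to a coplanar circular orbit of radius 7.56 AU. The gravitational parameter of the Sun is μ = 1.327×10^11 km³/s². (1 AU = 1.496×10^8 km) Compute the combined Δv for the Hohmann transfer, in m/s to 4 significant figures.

In km: r₁ = 2.17 × 1.496×10^8 = 3.24632×10^8 km; r₂ = 7.56 × 1.496×10^8 = 1.130976×10^9 km.
Transfer-ellipse semi-major axis a_t = (r₁ + r₂)/2 = (3.24632×10^8 + 1.130976×10^9)/2 = 7.27804×10^8 km.
At r₁ the circular-orbit speed is v₁ = √(μ/r₁) = 20.218 km/s.
On the transfer ellipse at r₁, vis-viva gives v_p = √[μ(2/r₁ − 1/a_t)] = 25.203 km/s.
First burn Δv₁ = |v_p − v₁| = 4.985 km/s.
Circular speed at r₂: v₂ = √(μ/r₂) = 10.832 km/s.
Transfer-orbit speed at r₂: v_a = √[μ(2/r₂ − 1/a_t)] = 7.2343 km/s.
Second burn Δv₂ = |v₂ − v_a| = 3.598 km/s.
Δv = Δv₁ + Δv₂ = 4.985 + 3.598 = 8.583 km/s.

Δv = 8583 m/s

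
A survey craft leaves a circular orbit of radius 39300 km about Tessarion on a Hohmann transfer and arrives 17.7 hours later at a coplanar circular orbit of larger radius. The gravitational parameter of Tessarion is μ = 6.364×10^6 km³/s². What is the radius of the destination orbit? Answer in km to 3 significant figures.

r₂ = 2.36×10^5 km

Transfer time t = 17.7 hours = 63720 s, and t = π√(a_t³/μ).
So a_t = (μ t²/π²)^(1/3) = (6.364×10^6 × (63720)² / π²)^(1/3) = 1.3782×10^5 km.
Since a_t = (r₁ + r₂)/2, r₂ = 2a_t − r₁ = 2×1.3782×10^5 − 39300 = 2.3634×10^5 km.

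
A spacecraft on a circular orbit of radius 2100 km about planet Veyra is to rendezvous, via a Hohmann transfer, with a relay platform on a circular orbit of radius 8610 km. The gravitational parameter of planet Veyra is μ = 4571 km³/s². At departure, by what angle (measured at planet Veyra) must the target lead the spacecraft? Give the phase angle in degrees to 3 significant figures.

Transfer-ellipse semi-major axis a_t = (r₁ + r₂)/2 = (2100 + 8610)/2 = 5355 km.
The half-period of the transfer ellipse is t = π√(a_t³/μ) = 18210 s.
The target's mean motion on its circular orbit is ω₂ = √(μ/r₂³) = 8.463×10^-5 rad/s.
Angle swept by the target during transfer: ω₂·t = 1.541 rad = 88.29°.
The spacecraft traverses 180° on the transfer ellipse, so the target must lead by 180° − 88.29° = 91.7°.

φ = 91.7°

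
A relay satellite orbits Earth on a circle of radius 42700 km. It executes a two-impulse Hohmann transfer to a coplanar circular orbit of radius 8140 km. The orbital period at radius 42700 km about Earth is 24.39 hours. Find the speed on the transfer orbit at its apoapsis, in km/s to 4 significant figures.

v = 1.729 km/s

From Kepler's third law T² = 4π²r³/μ at r = 42700 km, T = 24.39 hours = 24.39 × 3600 s = 87804 s: μ = 4π²r³/T² = 3.98671×10^5 km³/s².
Transfer-ellipse semi-major axis a_t = (r₁ + r₂)/2 = (42700 + 8140)/2 = 25420 km.
The apoapsis of the transfer ellipse is at r = 42700 km.
From the vis-viva equation, v = √[μ(2/r − 1/a_t)] = 1.729 km/s.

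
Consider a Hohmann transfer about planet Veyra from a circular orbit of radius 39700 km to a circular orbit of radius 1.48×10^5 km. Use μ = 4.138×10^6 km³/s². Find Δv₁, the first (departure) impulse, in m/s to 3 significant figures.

Transfer-ellipse semi-major axis a_t = (r₁ + r₂)/2 = (39700 + 1.480×10^5)/2 = 93850 km.
On the circular orbit at r = 39700 km, v_c = √(μ/r) = 10.2094 km/s.
Transfer-orbit speed at the same r (vis-viva, a = a_t): v_t = √[μ(2/r − 1/a_t)] = 12.8208 km/s.
Δv₁ = |v_t − v_c| = |12.8208 − 10.2094| = 2.611 km/s.

Δv₁ = 2610 m/s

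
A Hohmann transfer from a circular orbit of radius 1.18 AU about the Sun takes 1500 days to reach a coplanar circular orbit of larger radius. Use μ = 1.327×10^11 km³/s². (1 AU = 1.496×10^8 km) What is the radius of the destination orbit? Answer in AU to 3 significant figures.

In km: r₁ = 1.18 × 1.496×10^8 = 1.76528×10^8 km.
Transfer time t = 1500 days = 1.296×10^8 s, and t = π√(a_t³/μ).
So a_t = (μ t²/π²)^(1/3) = (1.327×10^11 × (1.296×10^8)² / π²)^(1/3) = 6.0897×10^8 km.
Since a_t = (r₁ + r₂)/2, r₂ = 2a_t − r₁ = 2×6.0897×10^8 − 1.76528×10^8 = 1.041412×10^9 km.
In AU: r₂ = 1.041412×10^9 / 1.496×10^8 = 6.96 AU.

r₂ = 6.96 AU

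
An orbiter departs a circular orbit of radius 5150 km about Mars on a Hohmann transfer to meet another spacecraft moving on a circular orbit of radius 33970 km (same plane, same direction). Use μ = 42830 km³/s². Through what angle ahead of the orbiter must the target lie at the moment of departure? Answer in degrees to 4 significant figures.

Transfer-ellipse semi-major axis a_t = (r₁ + r₂)/2 = (5150 + 33970)/2 = 19560 km.
Transfer time t = π√(a_t³/μ) = 41526.9 s.
The target's mean motion on its circular orbit is ω₂ = √(μ/r₂³) = 3.30545×10^-5 rad/s.
Angle swept by the target during transfer: ω₂·t = 1.37265 rad = 78.647°.
The orbiter traverses 180° on the transfer ellipse, so the target must lead by 180° − 78.647° = 101.4°.

φ = 101.4°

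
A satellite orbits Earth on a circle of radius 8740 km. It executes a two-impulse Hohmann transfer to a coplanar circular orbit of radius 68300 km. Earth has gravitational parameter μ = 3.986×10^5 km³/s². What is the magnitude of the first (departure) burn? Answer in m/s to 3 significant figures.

Transfer-ellipse semi-major axis a_t = (r₁ + r₂)/2 = (8740 + 68300)/2 = 38520 km.
Circular speed at r = 8740 km: v_c = √(μ/r) = 6.753 km/s.
Transfer-orbit speed at the same r (vis-viva, a = a_t): v_t = √[μ(2/r − 1/a_t)] = 8.992 km/s.
Δv₁ = |v_t − v_c| = |8.992 − 6.753| = 2.239 km/s.

Δv₁ = 2240 m/s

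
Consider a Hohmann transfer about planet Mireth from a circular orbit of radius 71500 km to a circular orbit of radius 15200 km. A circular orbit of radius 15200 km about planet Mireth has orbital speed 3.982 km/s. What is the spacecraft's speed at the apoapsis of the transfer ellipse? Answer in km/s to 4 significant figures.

From the circular-orbit relation v² = μ/r at r = 15200 km: μ = v²r = (3.982)² × 15200 = 2.41016×10^5 km³/s².
Semi-major axis of the transfer orbit: a_t = (71500 + 15200)/2 = 43350 km.
At apoapsis, r = 71500 km.
Vis-viva: v = √[μ(2/r − 1/a_t)] = √[2.41016×10^5 × (2/71500 − 1/43350)] = 1.087 km/s.

v = 1.087 km/s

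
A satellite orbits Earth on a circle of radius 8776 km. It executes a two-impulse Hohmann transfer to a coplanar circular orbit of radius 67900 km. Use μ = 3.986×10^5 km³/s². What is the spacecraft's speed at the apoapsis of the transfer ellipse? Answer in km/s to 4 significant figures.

v = 1.159 km/s

Semi-major axis of the transfer orbit: a_t = (8776 + 67900)/2 = 38338 km.
At apoapsis, r = 67900 km.
Vis-viva: v = √[μ(2/r − 1/a_t)] = √[3.986×10^5 × (2/67900 − 1/38338)] = 1.159 km/s.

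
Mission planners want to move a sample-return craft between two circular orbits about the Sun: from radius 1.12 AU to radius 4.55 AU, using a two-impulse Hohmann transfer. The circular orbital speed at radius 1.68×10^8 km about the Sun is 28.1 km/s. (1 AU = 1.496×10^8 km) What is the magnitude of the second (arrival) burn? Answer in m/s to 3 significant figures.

From the circular-orbit relation v² = μ/r at r = 1.68×10^8 km: μ = v²r = (28.1)² × 1.68×10^8 = 1.32654×10^11 km³/s².
In km: r₁ = 1.12 × 1.496×10^8 = 1.67552×10^8 km; r₂ = 4.55 × 1.496×10^8 = 6.8068×10^8 km.
Semi-major axis of the transfer orbit: a_t = (1.67552×10^8 + 6.8068×10^8)/2 = 4.24116×10^8 km.
On the circular orbit at r = 6.8068×10^8 km, v_c = √(μ/r) = 13.96 km/s.
Vis-viva on the transfer ellipse at r = 6.8068×10^8 km gives v_t = √[μ(2/r − 1/a_t)] = 8.774 km/s.
Δv₂ = |v_t − v_c| = |8.774 − 13.96| = 5.186 km/s.

Δv₂ = 5190 m/s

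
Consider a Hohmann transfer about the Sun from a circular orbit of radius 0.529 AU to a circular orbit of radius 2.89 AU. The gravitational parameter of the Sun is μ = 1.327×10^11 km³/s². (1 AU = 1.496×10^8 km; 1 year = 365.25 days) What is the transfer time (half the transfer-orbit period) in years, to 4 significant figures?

In km: r₁ = 0.529 × 1.496×10^8 = 7.91384×10^7 km; r₂ = 2.89 × 1.496×10^8 = 4.32344×10^8 km.
Transfer-ellipse semi-major axis a_t = (r₁ + r₂)/2 = (7.91384×10^7 + 4.32344×10^8)/2 = 2.557412×10^8 km.
Transfer time t = π√(a_t³/μ) = π√((2.557412×10^8)³ / 1.327×10^11) = 3.527×10^7 s.
Converting: 3.527×10^7 s ÷ 3.15576×10^7 s/year (365.25 × 86400) = 1.118 years.

t = 1.118 years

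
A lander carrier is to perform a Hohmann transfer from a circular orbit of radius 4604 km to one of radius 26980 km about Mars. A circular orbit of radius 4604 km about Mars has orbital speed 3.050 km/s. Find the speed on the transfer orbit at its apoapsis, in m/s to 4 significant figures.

v = 680.3 m/s

From the circular-orbit relation v² = μ/r at r = 4604 km: μ = v²r = (3.050)² × 4604 = 42828.7 km³/s².
Semi-major axis of the transfer orbit: a_t = (4604 + 26980)/2 = 15792 km.
At apoapsis, r = 26980 km.
From the vis-viva equation, v = √[μ(2/r − 1/a_t)] = 0.6803 km/s.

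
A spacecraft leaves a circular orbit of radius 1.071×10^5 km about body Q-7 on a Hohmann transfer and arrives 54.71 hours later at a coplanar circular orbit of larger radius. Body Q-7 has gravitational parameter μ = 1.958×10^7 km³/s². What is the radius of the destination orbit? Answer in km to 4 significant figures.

Transfer time t = 54.71 hours = 1.96956×10^5 s, and t = π√(a_t³/μ).
So a_t = (μ t²/π²)^(1/3) = (1.958×10^7 × (1.96956×10^5)² / π²)^(1/3) = 4.2535×10^5 km.
Since a_t = (r₁ + r₂)/2, r₂ = 2a_t − r₁ = 2×4.2535×10^5 − 1.071×10^5 = 7.436×10^5 km.

r₂ = 7.436×10^5 km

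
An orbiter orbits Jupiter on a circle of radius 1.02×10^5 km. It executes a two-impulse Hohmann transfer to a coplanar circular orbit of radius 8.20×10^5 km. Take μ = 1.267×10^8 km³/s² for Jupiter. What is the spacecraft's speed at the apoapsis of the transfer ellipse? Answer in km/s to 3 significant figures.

v = 5.85 km/s

Semi-major axis of the transfer orbit: a_t = (1.020×10^5 + 8.200×10^5)/2 = 4.610×10^5 km.
At apoapsis, r = 8.200×10^5 km.
From the vis-viva equation, v = √[μ(2/r − 1/a_t)] = 5.847 km/s.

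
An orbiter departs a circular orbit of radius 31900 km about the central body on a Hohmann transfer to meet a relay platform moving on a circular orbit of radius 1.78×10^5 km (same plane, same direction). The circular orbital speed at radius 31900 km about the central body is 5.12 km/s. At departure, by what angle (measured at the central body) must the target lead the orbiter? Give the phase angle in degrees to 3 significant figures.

φ = 98.5°

From the circular-orbit relation v² = μ/r at r = 31900 km: μ = v²r = (5.12)² × 31900 = 8.36239×10^5 km³/s².
The Hohmann ellipse has a_t = (r₁ + r₂)/2 = 1.0495×10^5 km.
Transfer time t = π√(a_t³/μ) = 1.1680×10^5 s.
Target angular speed ω₂ = √(μ/r₂³) = 1.2177×10^-5 rad/s.
Angle swept by the target during transfer: ω₂·t = 1.4223 rad = 81.49°.
Arrival is 180° from departure on the ellipse, so φ = 180° − 81.49° = 98.5°.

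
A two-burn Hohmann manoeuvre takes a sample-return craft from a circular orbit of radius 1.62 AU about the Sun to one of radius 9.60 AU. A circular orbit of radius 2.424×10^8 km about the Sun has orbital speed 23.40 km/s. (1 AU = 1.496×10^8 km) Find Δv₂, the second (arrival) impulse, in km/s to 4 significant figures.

Δv₂ = 4.447 km/s

From the circular-orbit relation v² = μ/r at r = 2.424×10^8 km: μ = v²r = (23.40)² × 2.424×10^8 = 1.32729×10^11 km³/s².
In km: r₁ = 1.62 × 1.496×10^8 = 2.42352×10^8 km; r₂ = 9.60 × 1.496×10^8 = 1.43616×10^9 km.
Transfer-ellipse semi-major axis a_t = (r₁ + r₂)/2 = (2.42352×10^8 + 1.43616×10^9)/2 = 8.39256×10^8 km.
Circular speed at r = 1.43616×10^9 km: v_c = √(μ/r) = 9.613 km/s.
Vis-viva on the transfer ellipse at r = 1.43616×10^9 km gives v_t = √[μ(2/r − 1/a_t)] = 5.166 km/s.
Δv₂ = |v_t − v_c| = |5.166 − 9.613| = 4.447 km/s.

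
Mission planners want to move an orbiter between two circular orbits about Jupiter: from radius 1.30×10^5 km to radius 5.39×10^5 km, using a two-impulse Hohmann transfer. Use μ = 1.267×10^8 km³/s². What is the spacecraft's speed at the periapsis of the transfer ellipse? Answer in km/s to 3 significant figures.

The Hohmann ellipse has a_t = (r₁ + r₂)/2 = 3.345×10^5 km.
At periapsis, r = 1.300×10^5 km.
From the vis-viva equation, v = √[μ(2/r − 1/a_t)] = 39.63 km/s.

v = 39.6 km/s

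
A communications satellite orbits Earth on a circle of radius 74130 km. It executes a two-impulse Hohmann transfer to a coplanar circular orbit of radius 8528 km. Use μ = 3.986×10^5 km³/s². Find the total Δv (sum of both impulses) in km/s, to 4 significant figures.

Δv = 3.585 km/s

Semi-major axis of the transfer orbit: a_t = (74130 + 8528)/2 = 41329 km.
At r₁ the circular-orbit speed is v₁ = √(μ/r₁) = 2.3188 km/s.
Transfer-orbit speed at r₁ (vis-viva): v_a = √[μ(2/r₁ − 1/a_t)] = 1.0533 km/s.
First burn Δv₁ = |v_a − v₁| = 1.2655 km/s.
Circular speed at r₂: v₂ = √(μ/r₂) = 6.8367 km/s.
Transfer-orbit speed at r₂: v_p = √[μ(2/r₂ − 1/a_t)] = 9.1562 km/s.
Second burn Δv₂ = |v₂ − v_p| = 2.3195 km/s.
Total Δv = Δv₁ + Δv₂ = 3.585 km/s.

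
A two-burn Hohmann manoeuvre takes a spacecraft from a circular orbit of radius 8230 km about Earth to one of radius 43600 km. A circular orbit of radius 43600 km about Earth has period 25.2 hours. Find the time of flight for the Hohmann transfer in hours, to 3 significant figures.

From Kepler's third law T² = 4π²r³/μ at r = 43600 km, T = 25.2 hours = 25.2 × 3600 s = 90720 s: μ = 4π²r³/T² = 3.97570×10^5 km³/s².
Semi-major axis of the transfer orbit: a_t = (8230 + 43600)/2 = 25915 km.
Transfer time t = π√(a_t³/μ) = π√((25915)³ / 3.97570×10^5) = 20786 s.
Converting: 20786 s ÷ 3600 s/hour = 5.77 hours.

t = 5.77 hours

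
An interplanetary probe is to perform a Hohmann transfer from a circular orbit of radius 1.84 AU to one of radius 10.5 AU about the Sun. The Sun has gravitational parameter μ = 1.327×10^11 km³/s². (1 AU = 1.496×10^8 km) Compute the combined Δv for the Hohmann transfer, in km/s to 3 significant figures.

Δv = 10.9 km/s

In km: r₁ = 1.84 × 1.496×10^8 = 2.75264×10^8 km; r₂ = 10.5 × 1.496×10^8 = 1.5708×10^9 km.
Transfer-ellipse semi-major axis a_t = (r₁ + r₂)/2 = (2.75264×10^8 + 1.5708×10^9)/2 = 9.23032×10^8 km.
At r₁ the circular-orbit speed is v₁ = √(μ/r₁) = 21.9564 km/s.
Transfer-orbit speed at r₁ (v² = μ(2/r − 1/a)): v_p = √[μ(2/r₁ − 1/a_t)] = 28.6426 km/s.
First burn Δv₁ = |v_p − v₁| = 6.686 km/s.
At r₂, v₂ = √(μ/r₂) = 9.191 km/s.
Transfer-orbit speed at r₂: v_a = √[μ(2/r₂ − 1/a_t)] = 5.019 km/s.
Second burn Δv₂ = |v₂ − v_a| = 4.172 km/s.
Δv = Δv₁ + Δv₂ = 6.686 + 4.172 = 10.86 km/s.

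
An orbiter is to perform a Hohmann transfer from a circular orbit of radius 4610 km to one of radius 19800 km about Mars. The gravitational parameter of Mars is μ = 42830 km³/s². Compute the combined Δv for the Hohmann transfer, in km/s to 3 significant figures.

Δv = 1.40 km/s

Transfer-ellipse semi-major axis a_t = (r₁ + r₂)/2 = (4610 + 19800)/2 = 12205 km.
Circular speed at r₁: v₁ = √(μ/r₁) = √(42830/4610) = 3.0481 km/s.
Transfer-orbit speed at r₁ (vis-viva): v_p = √[μ(2/r₁ − 1/a_t)] = 3.8823 km/s.
First burn Δv₁ = |v_p − v₁| = 0.8342 km/s.
At r₂, v₂ = √(μ/r₂) = 1.4708 km/s.
Transfer-orbit speed at r₂: v_a = √[μ(2/r₂ − 1/a_t)] = 0.90391 km/s.
Second burn Δv₂ = |v₂ − v_a| = 0.5669 km/s.
Total Δv = Δv₁ + Δv₂ = 1.401 km/s.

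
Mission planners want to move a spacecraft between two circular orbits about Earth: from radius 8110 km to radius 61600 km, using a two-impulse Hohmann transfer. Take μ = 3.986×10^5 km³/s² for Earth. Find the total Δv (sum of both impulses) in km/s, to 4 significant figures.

Δv = 3.626 km/s

The Hohmann ellipse has a_t = (r₁ + r₂)/2 = 34855 km.
At r₁ the circular-orbit speed is v₁ = √(μ/r₁) = 7.011 km/s.
Transfer-orbit speed at r₁ (vis-viva): v_p = √[μ(2/r₁ − 1/a_t)] = 9.320 km/s.
First burn Δv₁ = |v_p − v₁| = 2.309 km/s.
Circular speed at r₂: v₂ = √(μ/r₂) = 2.544 km/s.
Transfer-orbit speed at r₂: v_a = √[μ(2/r₂ − 1/a_t)] = 1.227 km/s.
Second burn Δv₂ = |v₂ − v_a| = 1.317 km/s.
Δv = Δv₁ + Δv₂ = 2.309 + 1.317 = 3.626 km/s.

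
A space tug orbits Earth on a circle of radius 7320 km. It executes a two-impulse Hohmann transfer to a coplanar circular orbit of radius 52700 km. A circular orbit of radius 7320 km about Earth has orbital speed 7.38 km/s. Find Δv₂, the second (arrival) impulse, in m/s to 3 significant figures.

From the circular-orbit relation v² = μ/r at r = 7320 km: μ = v²r = (7.38)² × 7320 = 3.98679×10^5 km³/s².
Transfer-ellipse semi-major axis a_t = (r₁ + r₂)/2 = (7320 + 52700)/2 = 30010 km.
On the circular orbit at r = 52700 km, v_c = √(μ/r) = 2.750 km/s.
Vis-viva on the transfer ellipse at r = 52700 km gives v_t = √[μ(2/r − 1/a_t)] = 1.358 km/s.
Δv₂ = |v_t − v_c| = |1.358 − 2.750| = 1.392 km/s.

Δv₂ = 1390 m/s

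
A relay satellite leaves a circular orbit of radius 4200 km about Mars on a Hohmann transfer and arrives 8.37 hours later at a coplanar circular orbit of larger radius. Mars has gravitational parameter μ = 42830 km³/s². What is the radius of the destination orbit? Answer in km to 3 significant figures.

r₂ = 27400 km

Transfer time t = 8.37 hours = 30132 s, and t = π√(a_t³/μ).
So a_t = (μ t²/π²)^(1/3) = (42830 × (30132)² / π²)^(1/3) = 15794 km.
Since a_t = (r₁ + r₂)/2, r₂ = 2a_t − r₁ = 2×15794 − 4200 = 27388 km.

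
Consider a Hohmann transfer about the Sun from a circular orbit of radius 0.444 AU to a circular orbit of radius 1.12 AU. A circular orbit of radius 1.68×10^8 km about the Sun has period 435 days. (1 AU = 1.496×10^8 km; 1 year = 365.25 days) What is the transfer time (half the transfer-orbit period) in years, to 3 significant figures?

From Kepler's third law T² = 4π²r³/μ at r = 1.68×10^8 km, T = 435 days = 435 × 86400 s = 3.7584×10^7 s: μ = 4π²r³/T² = 1.32520×10^11 km³/s².
In km: r₁ = 0.444 × 1.496×10^8 = 6.64224×10^7 km; r₂ = 1.12 × 1.496×10^8 = 1.67552×10^8 km.
Semi-major axis of the transfer orbit: a_t = (6.64224×10^7 + 1.67552×10^8)/2 = 1.169872×10^8 km.
Transfer time t = π√(a_t³/μ) = π√((1.169872×10^8)³ / 1.32520×10^11) = 1.092×10^7 s.
Converting: 1.092×10^7 s ÷ 3.15576×10^7 s/year (365.25 × 86400) = 0.346 years.

t = 0.346 years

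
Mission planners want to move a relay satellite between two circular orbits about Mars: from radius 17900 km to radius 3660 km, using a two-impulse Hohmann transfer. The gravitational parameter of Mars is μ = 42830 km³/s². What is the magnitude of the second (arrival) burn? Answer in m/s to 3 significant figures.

Transfer-ellipse semi-major axis a_t = (r₁ + r₂)/2 = (17900 + 3660)/2 = 10780 km.
On the circular orbit at r = 3660 km, v_c = √(μ/r) = 3.42085 km/s.
Vis-viva on the transfer ellipse at r = 3660 km gives v_t = √[μ(2/r − 1/a_t)] = 4.40809 km/s.
Δv₂ = |v_t − v_c| = |4.40809 − 3.42085| = 0.9872 km/s.

Δv₂ = 987 m/s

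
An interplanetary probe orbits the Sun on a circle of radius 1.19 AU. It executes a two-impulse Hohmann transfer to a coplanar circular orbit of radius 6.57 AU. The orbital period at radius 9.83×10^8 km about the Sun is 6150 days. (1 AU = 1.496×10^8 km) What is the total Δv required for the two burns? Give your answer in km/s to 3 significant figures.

Δv = 13.4 km/s

From Kepler's third law T² = 4π²r³/μ at r = 9.83×10^8 km, T = 6150 days = 6150 × 86400 s = 5.3136×10^8 s: μ = 4π²r³/T² = 1.32814×10^11 km³/s².
In km: r₁ = 1.19 × 1.496×10^8 = 1.78024×10^8 km; r₂ = 6.57 × 1.496×10^8 = 9.82872×10^8 km.
Transfer-ellipse semi-major axis a_t = (r₁ + r₂)/2 = (1.78024×10^8 + 9.82872×10^8)/2 = 5.80448×10^8 km.
At r₁ the circular-orbit speed is v₁ = √(μ/r₁) = 27.314 km/s.
On the transfer ellipse at r₁, vis-viva gives v_p = √[μ(2/r₁ − 1/a_t)] = 35.543 km/s.
First burn Δv₁ = |v_p − v₁| = 8.229 km/s.
Circular speed at r₂: v₂ = √(μ/r₂) = 11.6245 km/s.
Transfer-orbit speed at r₂: v_a = √[μ(2/r₂ − 1/a_t)] = 6.43770 km/s.
Second burn Δv₂ = |v₂ − v_a| = 5.187 km/s.
Δv = Δv₁ + Δv₂ = 8.229 + 5.187 = 13.42 km/s.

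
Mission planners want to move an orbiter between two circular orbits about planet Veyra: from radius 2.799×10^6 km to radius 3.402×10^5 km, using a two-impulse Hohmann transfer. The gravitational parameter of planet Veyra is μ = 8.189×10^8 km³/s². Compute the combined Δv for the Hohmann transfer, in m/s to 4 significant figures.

The Hohmann ellipse has a_t = (r₁ + r₂)/2 = 1.5696×10^6 km.
At r₁ the circular-orbit speed is v₁ = √(μ/r₁) = 17.10464 km/s.
Transfer-orbit speed at r₁ (v² = μ(2/r − 1/a)): v_a = √[μ(2/r₁ − 1/a_t)] = 7.963182 km/s.
First burn Δv₁ = |v_a − v₁| = 9.1415 km/s.
At r₂, v₂ = √(μ/r₂) = 49.062 km/s.
Transfer-orbit speed at r₂: v_p = √[μ(2/r₂ − 1/a_t)] = 65.517 km/s.
Second burn Δv₂ = |v₂ − v_p| = 16.455 km/s.
Total Δv = Δv₁ + Δv₂ = 25.60 km/s.

Δv = 25600 m/s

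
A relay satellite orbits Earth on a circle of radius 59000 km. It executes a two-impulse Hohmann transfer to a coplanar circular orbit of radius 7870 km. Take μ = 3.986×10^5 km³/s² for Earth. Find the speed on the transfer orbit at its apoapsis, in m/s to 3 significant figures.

Transfer-ellipse semi-major axis a_t = (r₁ + r₂)/2 = (59000 + 7870)/2 = 33435 km.
The apoapsis of the transfer ellipse is at r = 59000 km.
Vis-viva: v = √[μ(2/r − 1/a_t)] = √[3.986×10^5 × (2/59000 − 1/33435)] = 1.261 km/s.

v = 1260 m/s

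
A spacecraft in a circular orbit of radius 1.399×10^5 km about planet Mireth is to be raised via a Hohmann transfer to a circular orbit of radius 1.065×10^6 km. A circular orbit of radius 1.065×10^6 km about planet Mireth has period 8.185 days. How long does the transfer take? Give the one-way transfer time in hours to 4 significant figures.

From Kepler's third law T² = 4π²r³/μ at r = 1.065×10^6 km, T = 8.185 days = 8.185 × 86400 s = 7.07184×10^5 s: μ = 4π²r³/T² = 9.53551×10^7 km³/s².
Transfer-ellipse semi-major axis a_t = (r₁ + r₂)/2 = (1.399×10^5 + 1.065×10^6)/2 = 6.0245×10^5 km.
Half the transfer-orbit period gives t = π√(a_t³/μ) = 1.5044×10^5 s.
Converting: 1.5044×10^5 s ÷ 3600 s/hour = 41.79 hours.

t = 41.79 hours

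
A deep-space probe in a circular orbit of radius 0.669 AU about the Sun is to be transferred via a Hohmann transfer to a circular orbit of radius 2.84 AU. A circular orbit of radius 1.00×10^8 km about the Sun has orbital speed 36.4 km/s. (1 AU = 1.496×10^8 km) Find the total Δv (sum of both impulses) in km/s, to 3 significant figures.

Δv = 16.7 km/s

From the circular-orbit relation v² = μ/r at r = 1.00×10^8 km: μ = v²r = (36.4)² × 1.00×10^8 = 1.32496×10^11 km³/s².
In km: r₁ = 0.669 × 1.496×10^8 = 1.000824×10^8 km; r₂ = 2.84 × 1.496×10^8 = 4.24864×10^8 km.
The Hohmann ellipse has a_t = (r₁ + r₂)/2 = 2.624732×10^8 km.
At r₁ the circular-orbit speed is v₁ = √(μ/r₁) = 36.385 km/s.
Transfer-orbit speed at r₁ (vis-viva equation): v_p = √[μ(2/r₁ − 1/a_t)] = 46.292 km/s.
First burn Δv₁ = |v_p − v₁| = 9.907 km/s.
Circular speed at r₂: v₂ = √(μ/r₂) = 17.6594 km/s.
Transfer-orbit speed at r₂: v_a = √[μ(2/r₂ − 1/a_t)] = 10.9047 km/s.
Second burn Δv₂ = |v₂ − v_a| = 6.755 km/s.
Δv = Δv₁ + Δv₂ = 9.907 + 6.755 = 16.66 km/s.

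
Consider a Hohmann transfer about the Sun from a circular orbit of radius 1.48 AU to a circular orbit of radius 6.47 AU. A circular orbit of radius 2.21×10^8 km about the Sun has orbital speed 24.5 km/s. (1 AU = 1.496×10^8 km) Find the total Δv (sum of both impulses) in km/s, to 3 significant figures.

Δv = 11.3 km/s

From the circular-orbit relation v² = μ/r at r = 2.21×10^8 km: μ = v²r = (24.5)² × 2.21×10^8 = 1.32655×10^11 km³/s².
In km: r₁ = 1.48 × 1.496×10^8 = 2.21408×10^8 km; r₂ = 6.47 × 1.496×10^8 = 9.67912×10^8 km.
Transfer-ellipse semi-major axis a_t = (r₁ + r₂)/2 = (2.21408×10^8 + 9.67912×10^8)/2 = 5.9466×10^8 km.
At r₁ the circular-orbit speed is v₁ = √(μ/r₁) = 24.47742 km/s.
On the transfer ellipse at r₁, vis-viva gives v_p = √[μ(2/r₁ − 1/a_t)] = 31.22836 km/s.
First burn Δv₁ = |v_p − v₁| = 6.7509 km/s.
Circular speed at r₂: v₂ = √(μ/r₂) = 11.70696 km/s.
Transfer-orbit speed at r₂: v_a = √[μ(2/r₂ − 1/a_t)] = 7.143426 km/s.
Second burn Δv₂ = |v₂ − v_a| = 4.5635 km/s.
Total Δv = Δv₁ + Δv₂ = 11.31 km/s.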